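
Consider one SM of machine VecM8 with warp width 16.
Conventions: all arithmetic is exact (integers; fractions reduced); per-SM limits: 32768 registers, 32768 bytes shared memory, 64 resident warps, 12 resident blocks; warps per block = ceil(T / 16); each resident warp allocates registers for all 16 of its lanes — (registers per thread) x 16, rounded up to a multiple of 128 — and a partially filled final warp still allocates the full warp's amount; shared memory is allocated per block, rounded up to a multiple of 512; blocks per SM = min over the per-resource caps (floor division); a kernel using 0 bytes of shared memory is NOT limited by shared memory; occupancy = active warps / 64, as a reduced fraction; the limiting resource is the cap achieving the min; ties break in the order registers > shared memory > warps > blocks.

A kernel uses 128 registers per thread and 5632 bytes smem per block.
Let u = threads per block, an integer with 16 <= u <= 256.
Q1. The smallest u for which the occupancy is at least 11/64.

Answer: u = 33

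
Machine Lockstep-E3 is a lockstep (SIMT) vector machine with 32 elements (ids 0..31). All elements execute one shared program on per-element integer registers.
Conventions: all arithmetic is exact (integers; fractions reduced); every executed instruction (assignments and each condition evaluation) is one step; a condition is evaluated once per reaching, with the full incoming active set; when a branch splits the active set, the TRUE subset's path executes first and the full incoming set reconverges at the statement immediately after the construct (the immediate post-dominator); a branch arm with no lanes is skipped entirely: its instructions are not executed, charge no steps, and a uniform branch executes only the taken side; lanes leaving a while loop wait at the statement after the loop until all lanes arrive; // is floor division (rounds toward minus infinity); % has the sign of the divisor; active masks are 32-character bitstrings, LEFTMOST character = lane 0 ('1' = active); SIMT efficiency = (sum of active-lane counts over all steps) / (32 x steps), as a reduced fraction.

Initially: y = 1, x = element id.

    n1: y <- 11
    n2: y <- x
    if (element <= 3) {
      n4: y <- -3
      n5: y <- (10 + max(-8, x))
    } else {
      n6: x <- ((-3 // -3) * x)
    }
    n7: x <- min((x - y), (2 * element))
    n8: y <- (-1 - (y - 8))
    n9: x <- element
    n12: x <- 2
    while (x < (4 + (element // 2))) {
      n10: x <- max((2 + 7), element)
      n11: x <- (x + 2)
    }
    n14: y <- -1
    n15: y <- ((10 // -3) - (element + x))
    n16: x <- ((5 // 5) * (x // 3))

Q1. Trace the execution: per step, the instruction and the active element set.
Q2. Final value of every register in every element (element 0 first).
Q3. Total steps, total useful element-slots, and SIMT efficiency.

step 0: y <- 11                      11111111111111111111111111111111
step 1: y <- x                       11111111111111111111111111111111
step 2: eval (element <= 3)          11111111111111111111111111111111
step 3: y <- -3                      11110000000000000000000000000000
step 4: y <- (10 + max(-8, x))       11110000000000000000000000000000
step 5: x <- ((-3 // -3) * x)        00001111111111111111111111111111
step 6: x <- min((x - y), (2 * element)) 11111111111111111111111111111111
step 7: y <- (-1 - (y - 8))          11111111111111111111111111111111
step 8: x <- element                 11111111111111111111111111111111
step 9: x <- 2                       11111111111111111111111111111111
step 10: eval (x < (4 + (element // 2))) 11111111111111111111111111111111
step 11: x <- max((2 + 7), element)   11111111111111111111111111111111
step 12: x <- (x + 2)                 11111111111111111111111111111111
step 13: eval (x < (4 + (element // 2))) 11111111111111111111111111111111
step 14: y <- -1                      11111111111111111111111111111111
step 15: y <- ((10 // -3) - (element + x)) 11111111111111111111111111111111
step 16: x <- ((5 // 5) * (x // 3))   11111111111111111111111111111111

Answer: 17 steps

y: -15,-16,-17,-18,-19,-20,-21,-22,-23,-24,-26,-28,-30,-32,-34,-36,-38,-40,-42,-44,-46,-48,-50,-52,-54,-56,-58,-60,-62,-64,-66,-68
x: 3,3,3,3,3,3,3,3,3,3,4,4,4,5,5,5,6,6,6,7,7,7,8,8,8,9,9,9,10,10,10,11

steps = 17; useful = 484; efficiency = 484/544 = 121/136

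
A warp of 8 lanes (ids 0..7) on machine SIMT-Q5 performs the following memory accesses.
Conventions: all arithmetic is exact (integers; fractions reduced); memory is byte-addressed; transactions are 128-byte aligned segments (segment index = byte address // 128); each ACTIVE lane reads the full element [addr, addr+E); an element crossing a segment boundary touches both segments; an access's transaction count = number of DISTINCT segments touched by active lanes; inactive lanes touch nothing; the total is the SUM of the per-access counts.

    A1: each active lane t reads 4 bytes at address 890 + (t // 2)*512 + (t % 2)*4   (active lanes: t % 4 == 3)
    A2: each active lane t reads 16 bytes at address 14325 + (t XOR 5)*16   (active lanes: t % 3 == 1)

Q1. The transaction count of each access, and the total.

A1: 4 transactions
A2: 1 transaction

Answer: 4,1; total 5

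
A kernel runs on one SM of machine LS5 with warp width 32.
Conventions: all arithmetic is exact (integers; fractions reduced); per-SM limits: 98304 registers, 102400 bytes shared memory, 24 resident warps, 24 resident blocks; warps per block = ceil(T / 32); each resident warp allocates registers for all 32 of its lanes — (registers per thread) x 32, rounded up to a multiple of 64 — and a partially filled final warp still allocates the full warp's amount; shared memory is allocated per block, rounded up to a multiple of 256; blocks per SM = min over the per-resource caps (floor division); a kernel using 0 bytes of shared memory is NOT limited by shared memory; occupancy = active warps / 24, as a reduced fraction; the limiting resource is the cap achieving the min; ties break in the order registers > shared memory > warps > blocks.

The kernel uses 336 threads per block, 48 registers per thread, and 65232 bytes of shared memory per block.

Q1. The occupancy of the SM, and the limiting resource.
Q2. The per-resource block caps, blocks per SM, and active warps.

Answer: occupancy 11/24, limited by shared memory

registers: 5 blocks
shared memory: 1 block
warps: 2 blocks
blocks: 24 blocks

Answer: 1 block, 11 active warps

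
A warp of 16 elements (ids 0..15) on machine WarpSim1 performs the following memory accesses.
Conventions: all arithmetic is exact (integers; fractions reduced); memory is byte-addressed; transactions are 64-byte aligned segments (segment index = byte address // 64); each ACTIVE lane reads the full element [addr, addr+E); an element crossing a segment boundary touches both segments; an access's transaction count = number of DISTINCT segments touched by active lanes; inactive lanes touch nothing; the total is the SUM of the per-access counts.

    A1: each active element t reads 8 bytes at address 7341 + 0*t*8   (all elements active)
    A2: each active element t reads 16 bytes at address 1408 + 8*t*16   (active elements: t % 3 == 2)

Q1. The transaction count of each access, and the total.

A1: 1 transaction
A2: 5 transactions

Answer: 1,5; total 6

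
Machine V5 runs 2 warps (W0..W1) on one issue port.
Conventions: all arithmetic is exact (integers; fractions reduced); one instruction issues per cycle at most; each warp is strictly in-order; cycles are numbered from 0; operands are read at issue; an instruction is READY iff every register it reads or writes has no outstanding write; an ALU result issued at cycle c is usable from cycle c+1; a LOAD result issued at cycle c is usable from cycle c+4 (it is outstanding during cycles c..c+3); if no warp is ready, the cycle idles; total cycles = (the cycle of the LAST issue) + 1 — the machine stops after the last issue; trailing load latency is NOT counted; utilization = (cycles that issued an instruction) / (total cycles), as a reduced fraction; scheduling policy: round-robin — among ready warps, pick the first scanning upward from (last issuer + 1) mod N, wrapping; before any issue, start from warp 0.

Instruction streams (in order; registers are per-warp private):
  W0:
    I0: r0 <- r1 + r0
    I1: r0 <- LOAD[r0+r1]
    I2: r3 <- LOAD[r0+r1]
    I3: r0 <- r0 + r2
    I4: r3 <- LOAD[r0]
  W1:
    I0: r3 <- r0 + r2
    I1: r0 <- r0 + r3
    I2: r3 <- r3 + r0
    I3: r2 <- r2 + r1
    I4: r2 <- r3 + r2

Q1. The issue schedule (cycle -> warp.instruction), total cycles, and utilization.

cycle 0: W0.I0
cycle 1: W1.I0
cycle 2: W0.I1
cycle 3: W1.I1
cycle 4: W1.I2
cycle 5: W1.I3
cycle 6: W0.I2
cycle 7: W1.I4
cycle 8: W0.I3
cycle 9: idle
cycle 10: W0.I4

Answer: 11 cycles, utilization 10/11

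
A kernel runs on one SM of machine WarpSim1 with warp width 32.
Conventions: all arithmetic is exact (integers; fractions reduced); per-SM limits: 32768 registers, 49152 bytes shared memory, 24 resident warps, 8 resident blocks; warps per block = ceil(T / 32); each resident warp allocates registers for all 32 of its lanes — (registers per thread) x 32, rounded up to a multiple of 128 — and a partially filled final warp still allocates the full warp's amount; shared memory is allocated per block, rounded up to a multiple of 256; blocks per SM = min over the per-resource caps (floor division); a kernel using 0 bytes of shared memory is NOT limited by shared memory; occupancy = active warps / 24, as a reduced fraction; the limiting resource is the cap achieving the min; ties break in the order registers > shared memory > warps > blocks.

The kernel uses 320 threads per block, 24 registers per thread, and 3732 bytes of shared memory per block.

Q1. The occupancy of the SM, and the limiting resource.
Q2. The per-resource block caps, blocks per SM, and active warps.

Answer: occupancy 5/6, limited by warps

registers: 4 blocks
shared memory: 12 blocks
warps: 2 blocks
blocks: 8 blocks

Answer: 2 blocks, 20 active warps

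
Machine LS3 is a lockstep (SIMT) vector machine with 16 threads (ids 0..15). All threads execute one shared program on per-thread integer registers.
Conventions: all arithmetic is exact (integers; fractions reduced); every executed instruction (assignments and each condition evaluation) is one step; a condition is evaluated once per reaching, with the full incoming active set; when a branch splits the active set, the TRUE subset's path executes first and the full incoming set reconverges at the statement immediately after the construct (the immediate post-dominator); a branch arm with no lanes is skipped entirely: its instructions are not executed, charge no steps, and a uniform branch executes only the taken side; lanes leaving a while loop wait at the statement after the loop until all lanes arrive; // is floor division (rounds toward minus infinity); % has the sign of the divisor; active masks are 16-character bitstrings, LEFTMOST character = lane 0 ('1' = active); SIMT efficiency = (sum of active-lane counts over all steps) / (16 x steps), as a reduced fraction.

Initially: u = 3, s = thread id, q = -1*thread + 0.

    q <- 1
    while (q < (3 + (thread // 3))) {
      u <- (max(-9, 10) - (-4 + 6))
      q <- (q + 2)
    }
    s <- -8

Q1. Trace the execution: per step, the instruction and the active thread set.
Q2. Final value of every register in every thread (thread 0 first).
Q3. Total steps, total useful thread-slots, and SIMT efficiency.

step 0: q <- 1                       1111111111111111
step 1: eval (q < (3 + (thread // 3))) 1111111111111111
step 2: u <- (max(-9, 10) - (-4 + 6)) 1111111111111111
step 3: q <- (q + 2)                 1111111111111111
step 4: eval (q < (3 + (thread // 3))) 1111111111111111
step 5: u <- (max(-9, 10) - (-4 + 6)) 0001111111111111
step 6: q <- (q + 2)                 0001111111111111
step 7: eval (q < (3 + (thread // 3))) 0001111111111111
step 8: u <- (max(-9, 10) - (-4 + 6)) 0000000001111111
step 9: q <- (q + 2)                 0000000001111111
step 10: eval (q < (3 + (thread // 3))) 0000000001111111
step 11: u <- (max(-9, 10) - (-4 + 6)) 0000000000000001
step 12: q <- (q + 2)                 0000000000000001
step 13: eval (q < (3 + (thread // 3))) 0000000000000001
step 14: s <- -8                      1111111111111111

Answer: 15 steps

u: 8,8,8,8,8,8,8,8,8,8,8,8,8,8,8,8
s: -8,-8,-8,-8,-8,-8,-8,-8,-8,-8,-8,-8,-8,-8,-8,-8
q: 3,3,3,5,5,5,5,5,5,7,7,7,7,7,7,9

steps = 15; useful = 159; efficiency = 159/240 = 53/80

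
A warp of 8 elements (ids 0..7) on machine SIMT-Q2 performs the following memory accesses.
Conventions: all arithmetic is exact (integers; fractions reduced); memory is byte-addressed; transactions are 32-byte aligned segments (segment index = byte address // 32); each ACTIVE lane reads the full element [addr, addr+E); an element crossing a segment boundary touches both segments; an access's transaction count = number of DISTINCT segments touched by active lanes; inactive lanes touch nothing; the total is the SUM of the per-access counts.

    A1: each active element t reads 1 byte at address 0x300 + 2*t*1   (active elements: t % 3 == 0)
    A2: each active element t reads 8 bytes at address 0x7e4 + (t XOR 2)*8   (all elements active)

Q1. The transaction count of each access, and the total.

A1: 1 transaction
A2: 3 transactions

Answer: 1,3; total 4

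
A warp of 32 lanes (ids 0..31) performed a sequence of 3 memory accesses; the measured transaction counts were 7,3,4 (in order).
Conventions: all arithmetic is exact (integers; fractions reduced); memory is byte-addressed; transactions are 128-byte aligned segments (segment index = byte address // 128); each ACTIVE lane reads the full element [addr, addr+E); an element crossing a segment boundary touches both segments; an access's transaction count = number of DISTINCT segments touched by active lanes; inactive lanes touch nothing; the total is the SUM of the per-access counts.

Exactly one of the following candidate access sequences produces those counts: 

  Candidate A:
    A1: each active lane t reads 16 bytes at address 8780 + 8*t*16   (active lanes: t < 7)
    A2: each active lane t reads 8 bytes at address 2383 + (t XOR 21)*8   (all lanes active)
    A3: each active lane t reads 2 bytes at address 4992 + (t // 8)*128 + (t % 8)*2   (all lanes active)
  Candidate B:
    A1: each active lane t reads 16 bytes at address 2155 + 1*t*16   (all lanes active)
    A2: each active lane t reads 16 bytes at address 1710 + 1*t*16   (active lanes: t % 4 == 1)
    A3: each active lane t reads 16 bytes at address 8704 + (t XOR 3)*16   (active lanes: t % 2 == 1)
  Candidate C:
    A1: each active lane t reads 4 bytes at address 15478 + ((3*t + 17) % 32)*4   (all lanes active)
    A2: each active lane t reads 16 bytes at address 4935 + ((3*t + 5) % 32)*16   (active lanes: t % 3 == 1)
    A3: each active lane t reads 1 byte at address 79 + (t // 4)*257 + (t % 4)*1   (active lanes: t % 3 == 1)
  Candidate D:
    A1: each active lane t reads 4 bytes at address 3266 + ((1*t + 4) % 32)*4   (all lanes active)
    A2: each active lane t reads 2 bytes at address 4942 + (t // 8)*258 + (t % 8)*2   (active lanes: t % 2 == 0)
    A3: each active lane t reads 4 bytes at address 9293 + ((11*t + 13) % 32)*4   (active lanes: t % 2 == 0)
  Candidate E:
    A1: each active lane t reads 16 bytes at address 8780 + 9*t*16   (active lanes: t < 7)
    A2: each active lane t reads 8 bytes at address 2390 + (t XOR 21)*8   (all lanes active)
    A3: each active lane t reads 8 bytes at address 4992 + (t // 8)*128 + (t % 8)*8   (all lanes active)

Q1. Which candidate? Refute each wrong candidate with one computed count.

B: A1 gives 5 transactions, not 7
C: A1 gives 2 transactions, not 7
D: A1 gives 2 transactions, not 7
E: A1 gives 8 transactions, not 7
A: all counts match (7,3,4)

Answer: A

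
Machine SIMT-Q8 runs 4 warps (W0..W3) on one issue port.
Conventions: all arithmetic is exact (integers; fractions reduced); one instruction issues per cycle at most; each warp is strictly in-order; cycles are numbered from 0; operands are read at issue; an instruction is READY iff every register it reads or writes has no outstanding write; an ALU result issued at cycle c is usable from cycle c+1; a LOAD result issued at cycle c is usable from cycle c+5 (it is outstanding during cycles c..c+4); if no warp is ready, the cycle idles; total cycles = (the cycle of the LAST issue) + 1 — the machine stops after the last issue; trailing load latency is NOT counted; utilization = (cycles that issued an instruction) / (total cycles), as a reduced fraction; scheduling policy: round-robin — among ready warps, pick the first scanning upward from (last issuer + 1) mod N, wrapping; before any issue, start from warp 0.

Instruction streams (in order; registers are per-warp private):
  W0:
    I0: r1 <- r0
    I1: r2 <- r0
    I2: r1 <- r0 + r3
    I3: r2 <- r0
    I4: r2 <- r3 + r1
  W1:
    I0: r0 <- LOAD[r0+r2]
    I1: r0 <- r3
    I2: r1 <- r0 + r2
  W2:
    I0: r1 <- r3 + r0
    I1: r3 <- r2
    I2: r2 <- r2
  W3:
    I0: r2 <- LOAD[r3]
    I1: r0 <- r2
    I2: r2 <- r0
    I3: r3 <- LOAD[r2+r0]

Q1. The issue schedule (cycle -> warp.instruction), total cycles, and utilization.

cycle 0: W0.I0
cycle 1: W1.I0
cycle 2: W2.I0
cycle 3: W3.I0
cycle 4: W0.I1
cycle 5: W2.I1
cycle 6: W0.I2
cycle 7: W1.I1
cycle 8: W2.I2
cycle 9: W3.I1
cycle 10: W0.I3
cycle 11: W1.I2
cycle 12: W3.I2
cycle 13: W0.I4
cycle 14: W3.I3

Answer: 15 cycles, utilization 1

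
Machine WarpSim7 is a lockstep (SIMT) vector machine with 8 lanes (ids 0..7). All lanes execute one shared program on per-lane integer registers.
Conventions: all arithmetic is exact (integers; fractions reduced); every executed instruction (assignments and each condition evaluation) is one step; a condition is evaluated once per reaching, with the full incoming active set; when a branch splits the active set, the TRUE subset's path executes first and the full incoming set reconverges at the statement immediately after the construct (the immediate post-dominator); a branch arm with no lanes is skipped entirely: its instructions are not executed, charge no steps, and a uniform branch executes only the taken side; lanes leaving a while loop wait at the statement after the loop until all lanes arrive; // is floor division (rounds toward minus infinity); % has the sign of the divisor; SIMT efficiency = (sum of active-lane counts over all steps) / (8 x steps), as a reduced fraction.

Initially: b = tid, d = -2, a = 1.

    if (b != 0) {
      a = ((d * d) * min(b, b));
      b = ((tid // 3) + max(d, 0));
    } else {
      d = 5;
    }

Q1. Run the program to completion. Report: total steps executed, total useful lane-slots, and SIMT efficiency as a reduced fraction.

Answer: 4 steps, 23 useful, 23/32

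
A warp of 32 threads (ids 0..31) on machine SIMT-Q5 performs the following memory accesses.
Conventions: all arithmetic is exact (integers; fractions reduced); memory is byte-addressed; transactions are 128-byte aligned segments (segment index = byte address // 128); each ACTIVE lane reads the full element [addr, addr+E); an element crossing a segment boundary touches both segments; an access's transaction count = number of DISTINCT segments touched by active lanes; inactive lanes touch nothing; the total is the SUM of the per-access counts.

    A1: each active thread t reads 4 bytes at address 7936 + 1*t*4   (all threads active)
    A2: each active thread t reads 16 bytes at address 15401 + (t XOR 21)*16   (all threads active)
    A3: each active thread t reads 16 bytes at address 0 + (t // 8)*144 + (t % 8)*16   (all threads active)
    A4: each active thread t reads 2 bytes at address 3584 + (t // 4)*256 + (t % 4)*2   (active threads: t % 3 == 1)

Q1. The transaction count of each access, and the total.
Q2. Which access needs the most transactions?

A1: 1 transaction
A2: 5 transactions
A3: 5 transactions
A4: 8 transactions

Answer: 1,5,5,8; total 19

Answer: A4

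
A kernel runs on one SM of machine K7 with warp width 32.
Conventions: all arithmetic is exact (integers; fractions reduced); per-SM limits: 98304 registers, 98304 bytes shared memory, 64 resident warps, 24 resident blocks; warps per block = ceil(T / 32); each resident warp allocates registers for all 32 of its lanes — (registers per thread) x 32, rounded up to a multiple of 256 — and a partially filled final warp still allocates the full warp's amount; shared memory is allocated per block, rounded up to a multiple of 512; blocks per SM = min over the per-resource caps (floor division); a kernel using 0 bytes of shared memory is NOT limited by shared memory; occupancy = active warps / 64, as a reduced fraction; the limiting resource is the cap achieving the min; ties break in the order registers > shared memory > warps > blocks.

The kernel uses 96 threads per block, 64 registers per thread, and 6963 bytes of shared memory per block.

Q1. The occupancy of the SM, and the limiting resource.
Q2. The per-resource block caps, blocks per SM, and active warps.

Answer: occupancy 39/64, limited by shared memory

registers: 16 blocks
shared memory: 13 blocks
warps: 21 blocks
blocks: 24 blocks

Answer: 13 blocks, 39 active warps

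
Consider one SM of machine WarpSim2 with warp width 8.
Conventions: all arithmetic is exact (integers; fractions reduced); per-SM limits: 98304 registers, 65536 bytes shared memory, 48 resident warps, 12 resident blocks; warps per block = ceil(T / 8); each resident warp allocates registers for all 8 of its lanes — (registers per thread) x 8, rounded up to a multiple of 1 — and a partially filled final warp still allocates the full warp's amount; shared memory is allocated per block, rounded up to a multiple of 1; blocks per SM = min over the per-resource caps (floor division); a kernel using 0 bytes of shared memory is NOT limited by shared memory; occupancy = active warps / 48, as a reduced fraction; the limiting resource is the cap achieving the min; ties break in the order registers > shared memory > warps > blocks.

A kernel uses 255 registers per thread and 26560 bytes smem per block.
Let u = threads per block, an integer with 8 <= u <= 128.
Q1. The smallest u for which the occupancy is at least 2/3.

Answer: u = 121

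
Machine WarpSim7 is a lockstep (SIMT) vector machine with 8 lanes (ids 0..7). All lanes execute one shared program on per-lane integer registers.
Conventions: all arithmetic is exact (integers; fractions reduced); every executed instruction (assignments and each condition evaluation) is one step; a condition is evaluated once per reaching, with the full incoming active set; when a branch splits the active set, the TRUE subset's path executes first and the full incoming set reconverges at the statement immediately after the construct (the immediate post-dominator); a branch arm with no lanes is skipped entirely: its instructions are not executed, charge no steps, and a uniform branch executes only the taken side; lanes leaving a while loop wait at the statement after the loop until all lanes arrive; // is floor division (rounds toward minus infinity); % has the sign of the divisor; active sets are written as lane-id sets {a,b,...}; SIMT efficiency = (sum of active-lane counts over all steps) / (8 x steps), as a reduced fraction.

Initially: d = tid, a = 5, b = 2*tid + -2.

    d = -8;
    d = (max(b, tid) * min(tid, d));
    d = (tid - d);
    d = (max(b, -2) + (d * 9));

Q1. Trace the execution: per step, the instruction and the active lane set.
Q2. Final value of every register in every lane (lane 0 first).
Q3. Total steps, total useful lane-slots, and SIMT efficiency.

step 0: d <- -8                      {0,1,2,3,4,5,6,7}
step 1: d <- (max(b, tid) * min(tid, d)) {0,1,2,3,4,5,6,7}
step 2: d <- (tid - d)               {0,1,2,3,4,5,6,7}
step 3: d <- (max(b, -2) + (d * 9))  {0,1,2,3,4,5,6,7}

Answer: 4 steps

d: -2,81,164,319,474,629,784,939
a: 5,5,5,5,5,5,5,5
b: -2,0,2,4,6,8,10,12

steps = 4; useful = 32; efficiency = 32/32 = 1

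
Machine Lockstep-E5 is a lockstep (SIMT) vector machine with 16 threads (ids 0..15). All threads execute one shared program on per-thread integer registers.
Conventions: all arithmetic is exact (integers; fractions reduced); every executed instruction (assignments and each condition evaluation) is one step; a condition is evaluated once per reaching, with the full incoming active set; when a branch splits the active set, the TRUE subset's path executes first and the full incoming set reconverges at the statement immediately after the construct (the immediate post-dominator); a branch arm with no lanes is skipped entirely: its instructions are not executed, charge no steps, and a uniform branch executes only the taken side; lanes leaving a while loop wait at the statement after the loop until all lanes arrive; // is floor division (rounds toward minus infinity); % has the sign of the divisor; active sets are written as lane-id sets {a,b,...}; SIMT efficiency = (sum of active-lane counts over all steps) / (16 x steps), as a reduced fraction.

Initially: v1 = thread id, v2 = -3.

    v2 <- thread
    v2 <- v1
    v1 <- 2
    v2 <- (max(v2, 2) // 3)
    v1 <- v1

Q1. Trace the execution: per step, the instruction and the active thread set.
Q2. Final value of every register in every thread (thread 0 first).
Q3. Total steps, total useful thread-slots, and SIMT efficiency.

step 0: v2 <- thread                 {0,1,2,3,4,5,6,7,8,9,10,11,12,13,14,15}
step 1: v2 <- v1                     {0,1,2,3,4,5,6,7,8,9,10,11,12,13,14,15}
step 2: v1 <- 2                      {0,1,2,3,4,5,6,7,8,9,10,11,12,13,14,15}
step 3: v2 <- (max(v2, 2) // 3)      {0,1,2,3,4,5,6,7,8,9,10,11,12,13,14,15}
step 4: v1 <- v1                     {0,1,2,3,4,5,6,7,8,9,10,11,12,13,14,15}

Answer: 5 steps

v1: 2,2,2,2,2,2,2,2,2,2,2,2,2,2,2,2
v2: 0,0,0,1,1,1,2,2,2,3,3,3,4,4,4,5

steps = 5; useful = 80; efficiency = 80/80 = 1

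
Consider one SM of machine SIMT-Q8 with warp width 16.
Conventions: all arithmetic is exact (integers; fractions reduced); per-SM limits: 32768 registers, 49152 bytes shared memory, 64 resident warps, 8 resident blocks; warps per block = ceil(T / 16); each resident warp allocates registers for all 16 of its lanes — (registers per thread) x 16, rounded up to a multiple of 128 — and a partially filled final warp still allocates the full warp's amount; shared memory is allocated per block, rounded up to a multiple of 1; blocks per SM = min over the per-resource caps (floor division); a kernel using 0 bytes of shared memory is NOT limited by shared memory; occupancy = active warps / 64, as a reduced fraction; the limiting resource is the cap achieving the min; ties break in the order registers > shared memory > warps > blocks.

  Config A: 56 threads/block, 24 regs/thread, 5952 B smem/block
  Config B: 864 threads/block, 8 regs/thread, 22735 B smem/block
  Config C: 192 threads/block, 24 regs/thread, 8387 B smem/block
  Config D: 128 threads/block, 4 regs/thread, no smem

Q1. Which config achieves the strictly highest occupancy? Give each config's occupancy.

occupancies: A 1/2, B 27/32, C 15/16, D 1

Answer: D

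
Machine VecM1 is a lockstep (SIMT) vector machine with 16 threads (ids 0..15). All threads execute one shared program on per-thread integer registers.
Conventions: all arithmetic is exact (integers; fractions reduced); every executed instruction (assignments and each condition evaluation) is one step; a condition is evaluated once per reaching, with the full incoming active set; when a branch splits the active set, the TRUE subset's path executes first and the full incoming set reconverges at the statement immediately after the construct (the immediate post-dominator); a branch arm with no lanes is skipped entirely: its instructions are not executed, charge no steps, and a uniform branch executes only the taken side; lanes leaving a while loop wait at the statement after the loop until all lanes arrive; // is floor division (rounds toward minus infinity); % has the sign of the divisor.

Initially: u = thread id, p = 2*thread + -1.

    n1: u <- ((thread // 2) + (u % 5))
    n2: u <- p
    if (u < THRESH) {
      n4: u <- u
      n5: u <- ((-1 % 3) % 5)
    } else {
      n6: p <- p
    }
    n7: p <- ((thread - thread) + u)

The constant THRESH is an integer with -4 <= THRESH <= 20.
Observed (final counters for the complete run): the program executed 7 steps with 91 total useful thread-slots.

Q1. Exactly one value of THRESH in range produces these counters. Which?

Answer: THRESH = 20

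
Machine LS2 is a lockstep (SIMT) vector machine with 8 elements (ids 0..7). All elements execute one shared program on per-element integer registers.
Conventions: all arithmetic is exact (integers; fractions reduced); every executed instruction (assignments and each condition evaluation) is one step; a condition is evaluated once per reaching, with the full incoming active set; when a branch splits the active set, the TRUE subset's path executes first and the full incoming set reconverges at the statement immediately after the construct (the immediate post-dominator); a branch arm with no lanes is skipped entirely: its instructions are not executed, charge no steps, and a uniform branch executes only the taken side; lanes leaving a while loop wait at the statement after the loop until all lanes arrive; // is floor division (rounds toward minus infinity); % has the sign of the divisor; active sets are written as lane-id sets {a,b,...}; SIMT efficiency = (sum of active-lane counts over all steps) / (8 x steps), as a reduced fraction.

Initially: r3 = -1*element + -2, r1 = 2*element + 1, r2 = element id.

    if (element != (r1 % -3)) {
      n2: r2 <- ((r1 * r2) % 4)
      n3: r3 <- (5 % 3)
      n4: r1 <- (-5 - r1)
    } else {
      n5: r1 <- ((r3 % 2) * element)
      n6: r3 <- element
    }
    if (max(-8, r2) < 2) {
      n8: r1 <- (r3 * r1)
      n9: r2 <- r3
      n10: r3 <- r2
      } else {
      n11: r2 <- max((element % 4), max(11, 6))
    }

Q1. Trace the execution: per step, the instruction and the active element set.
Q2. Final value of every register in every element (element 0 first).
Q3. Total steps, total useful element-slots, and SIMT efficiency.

step 0: eval (element != (r1 % -3))  {0,1,2,3,4,5,6,7}
step 1: r2 <- ((r1 * r2) % 4)        {0,1,2,3,4,5,6,7}
step 2: r3 <- (5 % 3)                {0,1,2,3,4,5,6,7}
step 3: r1 <- (-5 - r1)              {0,1,2,3,4,5,6,7}
step 4: eval (max(-8, r2) < 2)       {0,1,2,3,4,5,6,7}
step 5: r1 <- (r3 * r1)              {0,3,4,7}
step 6: r2 <- r3                     {0,3,4,7}
step 7: r3 <- r2                     {0,3,4,7}
step 8: r2 <- max((element % 4), max(11, 6)) {1,2,5,6}

Answer: 9 steps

r3: 2,2,2,2,2,2,2,2
r1: -12,-8,-10,-24,-28,-16,-18,-40
r2: 2,11,11,2,2,11,11,2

steps = 9; useful = 56; efficiency = 56/72 = 7/9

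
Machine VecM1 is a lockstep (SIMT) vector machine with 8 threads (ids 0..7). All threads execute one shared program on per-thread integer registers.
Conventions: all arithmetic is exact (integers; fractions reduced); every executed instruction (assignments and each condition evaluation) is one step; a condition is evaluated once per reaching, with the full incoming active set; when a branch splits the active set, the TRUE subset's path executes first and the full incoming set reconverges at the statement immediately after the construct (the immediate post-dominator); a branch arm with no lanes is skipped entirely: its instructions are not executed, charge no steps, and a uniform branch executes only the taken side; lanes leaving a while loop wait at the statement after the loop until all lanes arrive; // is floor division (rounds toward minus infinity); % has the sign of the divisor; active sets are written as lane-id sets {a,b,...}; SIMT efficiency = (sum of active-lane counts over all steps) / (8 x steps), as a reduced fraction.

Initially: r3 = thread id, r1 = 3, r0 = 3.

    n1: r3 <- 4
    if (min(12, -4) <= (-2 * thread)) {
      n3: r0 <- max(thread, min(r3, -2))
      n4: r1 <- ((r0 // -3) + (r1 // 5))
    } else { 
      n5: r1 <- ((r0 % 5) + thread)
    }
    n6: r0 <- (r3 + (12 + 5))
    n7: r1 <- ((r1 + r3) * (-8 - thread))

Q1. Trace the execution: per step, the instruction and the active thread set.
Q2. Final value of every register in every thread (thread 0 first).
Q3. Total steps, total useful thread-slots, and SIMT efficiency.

step 0: r3 <- 4                      {0,1,2,3,4,5,6,7}
step 1: eval (min(12, -4) <= (-2 * thread)) {0,1,2,3,4,5,6,7}
step 2: r0 <- max(thread, min(r3, -2)) {0,1,2}
step 3: r1 <- ((r0 // -3) + (r1 // 5)) {0,1,2}
step 4: r1 <- ((r0 % 5) + thread)    {3,4,5,6,7}
step 5: r0 <- (r3 + (12 + 5))        {0,1,2,3,4,5,6,7}
step 6: r1 <- ((r1 + r3) * (-8 - thread)) {0,1,2,3,4,5,6,7}

Answer: 7 steps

r3: 4,4,4,4,4,4,4,4
r1: -32,-27,-30,-110,-132,-156,-182,-210
r0: 21,21,21,21,21,21,21,21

steps = 7; useful = 43; efficiency = 43/56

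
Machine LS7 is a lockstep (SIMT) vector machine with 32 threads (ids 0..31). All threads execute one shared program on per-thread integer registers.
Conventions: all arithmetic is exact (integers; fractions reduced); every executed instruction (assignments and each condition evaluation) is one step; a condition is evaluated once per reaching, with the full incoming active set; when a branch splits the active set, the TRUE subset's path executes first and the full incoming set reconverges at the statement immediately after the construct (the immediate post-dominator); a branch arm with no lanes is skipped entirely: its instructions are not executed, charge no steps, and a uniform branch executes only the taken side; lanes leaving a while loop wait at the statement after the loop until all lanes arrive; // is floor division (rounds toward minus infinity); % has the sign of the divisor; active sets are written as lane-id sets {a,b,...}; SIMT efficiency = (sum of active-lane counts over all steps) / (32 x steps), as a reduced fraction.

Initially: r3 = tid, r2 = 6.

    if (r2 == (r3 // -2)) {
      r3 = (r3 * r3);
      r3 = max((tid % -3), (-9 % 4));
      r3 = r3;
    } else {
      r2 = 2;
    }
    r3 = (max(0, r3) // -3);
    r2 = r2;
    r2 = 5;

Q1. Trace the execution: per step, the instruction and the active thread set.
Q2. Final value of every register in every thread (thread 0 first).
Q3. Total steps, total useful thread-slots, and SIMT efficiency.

step 0: eval (r2 == (r3 // -2))      {0,1,2,3,4,5,6,7,8,9,10,11,12,13,14,15,16,17,18,19,20,21,22,23,24,25,26,27,28,29,30,31}
step 1: r2 <- 2                      {0,1,2,3,4,5,6,7,8,9,10,11,12,13,14,15,16,17,18,19,20,21,22,23,24,25,26,27,28,29,30,31}
step 2: r3 <- (max(0, r3) // -3)     {0,1,2,3,4,5,6,7,8,9,10,11,12,13,14,15,16,17,18,19,20,21,22,23,24,25,26,27,28,29,30,31}
step 3: r2 <- r2                     {0,1,2,3,4,5,6,7,8,9,10,11,12,13,14,15,16,17,18,19,20,21,22,23,24,25,26,27,28,29,30,31}
step 4: r2 <- 5                      {0,1,2,3,4,5,6,7,8,9,10,11,12,13,14,15,16,17,18,19,20,21,22,23,24,25,26,27,28,29,30,31}

Answer: 5 steps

r3: 0,-1,-1,-1,-2,-2,-2,-3,-3,-3,-4,-4,-4,-5,-5,-5,-6,-6,-6,-7,-7,-7,-8,-8,-8,-9,-9,-9,-10,-10,-10,-11
r2: 5,5,5,5,5,5,5,5,5,5,5,5,5,5,5,5,5,5,5,5,5,5,5,5,5,5,5,5,5,5,5,5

steps = 5; useful = 160; efficiency = 160/160 = 1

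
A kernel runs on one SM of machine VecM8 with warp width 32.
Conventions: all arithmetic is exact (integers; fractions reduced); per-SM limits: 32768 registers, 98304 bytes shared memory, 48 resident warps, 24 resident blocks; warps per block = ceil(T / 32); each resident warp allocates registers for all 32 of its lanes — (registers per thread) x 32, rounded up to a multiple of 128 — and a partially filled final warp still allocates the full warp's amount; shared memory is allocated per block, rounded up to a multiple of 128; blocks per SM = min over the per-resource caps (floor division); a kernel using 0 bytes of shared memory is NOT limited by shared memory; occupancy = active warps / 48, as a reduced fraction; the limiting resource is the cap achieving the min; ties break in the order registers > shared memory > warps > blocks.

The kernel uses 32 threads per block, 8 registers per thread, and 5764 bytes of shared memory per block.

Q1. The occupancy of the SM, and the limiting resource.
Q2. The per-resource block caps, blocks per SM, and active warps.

Answer: occupancy 1/3, limited by shared memory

registers: 128 blocks
shared memory: 16 blocks
warps: 48 blocks
blocks: 24 blocks

Answer: 16 blocks, 16 active warps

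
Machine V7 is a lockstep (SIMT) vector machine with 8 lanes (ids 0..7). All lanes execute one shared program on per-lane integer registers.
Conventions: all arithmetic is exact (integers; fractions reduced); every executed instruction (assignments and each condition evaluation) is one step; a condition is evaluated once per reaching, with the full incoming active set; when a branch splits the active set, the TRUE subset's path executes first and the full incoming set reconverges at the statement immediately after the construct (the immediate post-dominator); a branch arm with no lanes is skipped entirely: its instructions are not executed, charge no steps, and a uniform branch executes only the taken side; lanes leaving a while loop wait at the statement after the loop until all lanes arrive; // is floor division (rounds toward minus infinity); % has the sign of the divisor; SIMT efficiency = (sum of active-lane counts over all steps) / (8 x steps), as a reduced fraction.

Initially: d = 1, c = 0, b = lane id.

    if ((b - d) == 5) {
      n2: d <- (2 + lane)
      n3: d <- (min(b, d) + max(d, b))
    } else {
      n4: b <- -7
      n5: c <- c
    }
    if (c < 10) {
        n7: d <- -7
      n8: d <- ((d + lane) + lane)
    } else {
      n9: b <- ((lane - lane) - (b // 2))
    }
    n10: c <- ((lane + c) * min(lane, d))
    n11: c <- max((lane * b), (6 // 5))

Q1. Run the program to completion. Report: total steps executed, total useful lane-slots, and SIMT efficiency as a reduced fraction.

Answer: 10 steps, 64 useful, 4/5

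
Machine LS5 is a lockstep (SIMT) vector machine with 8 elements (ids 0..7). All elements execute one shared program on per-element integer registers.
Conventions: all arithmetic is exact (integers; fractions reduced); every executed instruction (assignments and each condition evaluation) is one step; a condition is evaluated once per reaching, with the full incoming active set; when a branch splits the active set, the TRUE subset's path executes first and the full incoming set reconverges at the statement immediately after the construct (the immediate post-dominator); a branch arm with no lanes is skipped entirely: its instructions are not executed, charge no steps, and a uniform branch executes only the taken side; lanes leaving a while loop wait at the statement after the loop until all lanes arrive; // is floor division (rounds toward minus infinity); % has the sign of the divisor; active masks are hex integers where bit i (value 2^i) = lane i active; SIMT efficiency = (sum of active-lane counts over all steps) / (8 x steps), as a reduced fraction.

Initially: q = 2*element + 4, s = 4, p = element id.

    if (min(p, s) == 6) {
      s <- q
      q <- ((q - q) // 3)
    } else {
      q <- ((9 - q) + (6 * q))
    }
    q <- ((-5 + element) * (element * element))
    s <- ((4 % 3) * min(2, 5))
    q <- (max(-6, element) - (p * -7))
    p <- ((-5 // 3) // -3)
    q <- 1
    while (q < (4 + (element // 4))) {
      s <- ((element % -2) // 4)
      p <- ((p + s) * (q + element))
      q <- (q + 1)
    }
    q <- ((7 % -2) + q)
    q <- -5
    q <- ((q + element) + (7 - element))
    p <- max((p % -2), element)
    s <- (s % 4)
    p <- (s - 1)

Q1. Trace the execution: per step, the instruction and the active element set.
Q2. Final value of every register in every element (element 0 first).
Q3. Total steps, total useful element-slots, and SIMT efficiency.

step 0: eval (min(p, s) == 6)        0xff
step 1: q <- ((9 - q) + (6 * q))     0xff
step 2: q <- ((-5 + element) * (element * element)) 0xff
step 3: s <- ((4 % 3) * min(2, 5))   0xff
step 4: q <- (max(-6, element) - (p * -7)) 0xff
step 5: p <- ((-5 // 3) // -3)       0xff
step 6: q <- 1                       0xff
step 7: eval (q < (4 + (element // 4))) 0xff
step 8: s <- ((element % -2) // 4)   0xff
step 9: p <- ((p + s) * (q + element)) 0xff
step 10: q <- (q + 1)                 0xff
step 11: eval (q < (4 + (element // 4))) 0xff
step 12: s <- ((element % -2) // 4)   0xff
step 13: p <- ((p + s) * (q + element)) 0xff
step 14: q <- (q + 1)                 0xff
step 15: eval (q < (4 + (element // 4))) 0xff
step 16: s <- ((element % -2) // 4)   0xff
step 17: p <- ((p + s) * (q + element)) 0xff
step 18: q <- (q + 1)                 0xff
step 19: eval (q < (4 + (element // 4))) 0xff
step 20: s <- ((element % -2) // 4)   0xf0
step 21: p <- ((p + s) * (q + element)) 0xf0
step 22: q <- (q + 1)                 0xf0
step 23: eval (q < (4 + (element // 4))) 0xf0
step 24: q <- ((7 % -2) + q)          0xff
step 25: q <- -5                      0xff
step 26: q <- ((q + element) + (7 - element)) 0xff
step 27: p <- max((p % -2), element)  0xff
step 28: s <- (s % 4)                 0xff
step 29: p <- (s - 1)                 0xff

Answer: 30 steps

q: 2,2,2,2,2,2,2,2
s: 0,3,0,3,0,3,0,3
p: -1,2,-1,2,-1,2,-1,2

steps = 30; useful = 224; efficiency = 224/240 = 14/15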